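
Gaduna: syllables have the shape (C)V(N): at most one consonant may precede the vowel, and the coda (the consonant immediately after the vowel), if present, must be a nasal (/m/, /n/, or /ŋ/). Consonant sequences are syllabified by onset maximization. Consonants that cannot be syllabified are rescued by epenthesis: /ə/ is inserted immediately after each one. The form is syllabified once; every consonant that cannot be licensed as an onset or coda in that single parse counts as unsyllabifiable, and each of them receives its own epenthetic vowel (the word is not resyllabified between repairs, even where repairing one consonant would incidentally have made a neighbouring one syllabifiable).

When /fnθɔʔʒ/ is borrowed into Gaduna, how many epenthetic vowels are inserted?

The unsyllabifiable consonants are /f/, /n/, /ʔ/, /ʒ/; each receives one epenthetic vowel.

4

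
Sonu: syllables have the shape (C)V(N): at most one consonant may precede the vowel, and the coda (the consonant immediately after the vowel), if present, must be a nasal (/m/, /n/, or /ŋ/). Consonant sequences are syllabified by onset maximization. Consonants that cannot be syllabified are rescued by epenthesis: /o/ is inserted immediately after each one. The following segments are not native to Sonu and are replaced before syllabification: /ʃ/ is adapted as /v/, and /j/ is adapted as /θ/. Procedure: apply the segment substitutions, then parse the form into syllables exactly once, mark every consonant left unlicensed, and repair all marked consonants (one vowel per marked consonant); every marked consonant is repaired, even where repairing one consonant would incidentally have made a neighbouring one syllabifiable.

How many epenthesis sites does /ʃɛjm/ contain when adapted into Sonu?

2

After substitution the input is /vɛθm/.
The unsyllabifiable consonants are /θ/, /m/; each receives one epenthetic vowel.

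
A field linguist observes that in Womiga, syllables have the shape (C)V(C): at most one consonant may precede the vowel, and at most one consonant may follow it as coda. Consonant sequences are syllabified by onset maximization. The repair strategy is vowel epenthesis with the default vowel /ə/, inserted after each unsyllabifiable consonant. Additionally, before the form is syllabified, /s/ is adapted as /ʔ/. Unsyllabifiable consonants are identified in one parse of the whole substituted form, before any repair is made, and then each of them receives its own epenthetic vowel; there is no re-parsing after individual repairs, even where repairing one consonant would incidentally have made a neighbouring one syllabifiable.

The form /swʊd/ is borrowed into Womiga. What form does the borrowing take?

ʔəwʊd

Substitution: /s/ → /ʔ/, giving /ʔwʊd/.
The consonants /ʔ/ cannot be parsed into a legal (C)V(C) syllable (at most one coda consonant is licensed; onsets are limited to one consonant).
Each unlicensed consonant becomes the onset of a new syllable: /ʔ/ → /ʔə/.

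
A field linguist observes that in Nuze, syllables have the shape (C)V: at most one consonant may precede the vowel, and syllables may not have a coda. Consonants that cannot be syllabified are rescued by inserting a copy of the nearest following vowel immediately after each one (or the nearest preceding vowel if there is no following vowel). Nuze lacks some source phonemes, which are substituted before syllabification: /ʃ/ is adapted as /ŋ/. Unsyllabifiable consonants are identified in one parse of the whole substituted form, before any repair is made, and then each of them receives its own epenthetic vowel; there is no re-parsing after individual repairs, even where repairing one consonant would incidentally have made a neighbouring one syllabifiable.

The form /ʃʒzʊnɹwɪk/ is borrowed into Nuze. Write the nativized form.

ŋʊʒʊzʊnɪɹɪwɪkɪ

Substitution: /ʃ/ → /ŋ/, giving /ŋʒzʊnɹwɪk/.
Syllabifying with onset maximization leaves /ŋ/, /ʒ/, /n/, /ɹ/, /k/ stranded (no codas are permitted; onsets are limited to one consonant).
Epenthesis after each stranded consonant: /ŋ/ → /ŋʊ/, /ʒ/ → /ʒʊ/, /n/ → /nɪ/, /ɹ/ → /ɹɪ/, /k/ → /kɪ/.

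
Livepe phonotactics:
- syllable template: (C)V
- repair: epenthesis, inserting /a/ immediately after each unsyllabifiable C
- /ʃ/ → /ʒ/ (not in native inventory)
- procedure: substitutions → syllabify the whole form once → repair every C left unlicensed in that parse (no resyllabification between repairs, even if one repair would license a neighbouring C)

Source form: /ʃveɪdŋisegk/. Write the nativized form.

ʒaveɪdaŋisegaka

Substitution: /ʃ/ → /ʒ/, giving /ʒveɪdŋisegk/.
Under (C)V, the unsyllabifiable consonants are /ʒ/, /d/, /g/, /k/ (no codas are permitted; onsets are limited to one consonant).
Inserting the epenthetic vowel yields /ʒ/ → /ʒa/, /d/ → /da/, /g/ → /ga/, /k/ → /ka/.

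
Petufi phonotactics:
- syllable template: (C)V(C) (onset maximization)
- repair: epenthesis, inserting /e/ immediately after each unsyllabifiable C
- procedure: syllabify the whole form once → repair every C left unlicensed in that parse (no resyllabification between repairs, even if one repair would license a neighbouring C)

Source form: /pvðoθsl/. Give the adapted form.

peveðoθsele

The consonants /p/, /v/, /s/, /l/ cannot be parsed into a legal (C)V(C) syllable (at most one coda consonant is licensed; onsets are limited to one consonant).
Each unlicensed consonant becomes the onset of a new syllable: /p/ → /pe/, /v/ → /ve/, /s/ → /se/, /l/ → /le/.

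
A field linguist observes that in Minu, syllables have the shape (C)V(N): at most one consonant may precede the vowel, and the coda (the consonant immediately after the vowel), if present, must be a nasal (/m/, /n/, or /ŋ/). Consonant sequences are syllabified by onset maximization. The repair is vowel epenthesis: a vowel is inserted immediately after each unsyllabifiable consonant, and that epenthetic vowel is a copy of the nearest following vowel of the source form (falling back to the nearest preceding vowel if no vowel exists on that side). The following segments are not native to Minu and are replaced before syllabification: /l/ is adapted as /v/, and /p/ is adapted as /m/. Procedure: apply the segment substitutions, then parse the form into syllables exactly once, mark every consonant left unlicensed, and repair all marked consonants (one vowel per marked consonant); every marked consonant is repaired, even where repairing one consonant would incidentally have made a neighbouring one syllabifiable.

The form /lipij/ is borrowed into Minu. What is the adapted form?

Substitution: /l/ → /v/, /p/ → /m/, giving /vimij/.
The consonants /j/ cannot be parsed into a legal (C)V(N) syllable (only a nasal (/m/, /n/, or /ŋ/) is licensed in coda position; onsets are limited to one consonant).
Each unlicensed consonant becomes the onset of a new syllable: /j/ → /ji/.

vimiji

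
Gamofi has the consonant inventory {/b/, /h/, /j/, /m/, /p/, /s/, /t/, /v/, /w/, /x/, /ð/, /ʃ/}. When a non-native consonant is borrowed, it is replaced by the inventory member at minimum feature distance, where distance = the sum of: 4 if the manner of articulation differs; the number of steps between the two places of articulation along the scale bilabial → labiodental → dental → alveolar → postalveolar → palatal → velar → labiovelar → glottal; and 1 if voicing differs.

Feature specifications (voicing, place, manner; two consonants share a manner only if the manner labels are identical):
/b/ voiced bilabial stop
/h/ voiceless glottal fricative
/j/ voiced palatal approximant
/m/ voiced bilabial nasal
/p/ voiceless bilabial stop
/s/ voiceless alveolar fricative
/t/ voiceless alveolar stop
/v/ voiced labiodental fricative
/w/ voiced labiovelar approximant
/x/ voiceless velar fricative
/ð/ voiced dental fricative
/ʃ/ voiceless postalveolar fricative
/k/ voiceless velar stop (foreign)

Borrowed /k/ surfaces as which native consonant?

/t/ is closest: same manner (stop), place distance 3 (velar→alveolar), same voicing; total 3. Next closest is /x/ at distance 4.

t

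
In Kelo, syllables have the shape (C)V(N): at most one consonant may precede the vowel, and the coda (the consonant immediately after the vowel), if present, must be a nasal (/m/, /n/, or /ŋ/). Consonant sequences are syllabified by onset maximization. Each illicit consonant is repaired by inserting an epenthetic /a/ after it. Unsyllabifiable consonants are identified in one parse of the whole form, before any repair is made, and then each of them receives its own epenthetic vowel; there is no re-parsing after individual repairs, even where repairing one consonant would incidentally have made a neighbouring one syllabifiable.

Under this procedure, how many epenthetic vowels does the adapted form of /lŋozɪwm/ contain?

The unsyllabifiable consonants are /l/, /w/, /m/; each receives one epenthetic vowel.

3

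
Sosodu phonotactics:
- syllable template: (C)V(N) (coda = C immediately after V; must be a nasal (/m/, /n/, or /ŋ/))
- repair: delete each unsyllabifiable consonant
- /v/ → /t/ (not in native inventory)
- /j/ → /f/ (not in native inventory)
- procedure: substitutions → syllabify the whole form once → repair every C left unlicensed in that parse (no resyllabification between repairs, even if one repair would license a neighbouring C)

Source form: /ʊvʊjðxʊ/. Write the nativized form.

Substitution: /v/ → /t/, /j/ → /f/, giving /ʊtʊfðxʊ/.
Syllabifying with onset maximization leaves /f/, /ð/ stranded (only a nasal (/m/, /n/, or /ŋ/) is licensed in coda position; onsets are limited to one consonant).
Each unlicensed consonant is deleted: /f/, /ð/.

ʊtʊxʊ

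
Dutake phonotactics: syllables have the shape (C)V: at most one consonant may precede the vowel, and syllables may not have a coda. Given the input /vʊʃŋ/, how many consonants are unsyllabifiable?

The consonants /ʃ/, /ŋ/ cannot be parsed into a legal (C)V syllable (no codas are permitted; onsets are limited to one consonant).

2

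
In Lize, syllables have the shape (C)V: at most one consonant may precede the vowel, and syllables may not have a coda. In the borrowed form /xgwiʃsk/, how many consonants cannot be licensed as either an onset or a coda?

Syllabifying with onset maximization leaves /x/, /g/, /ʃ/, /s/, /k/ stranded (no codas are permitted; onsets are limited to one consonant).

5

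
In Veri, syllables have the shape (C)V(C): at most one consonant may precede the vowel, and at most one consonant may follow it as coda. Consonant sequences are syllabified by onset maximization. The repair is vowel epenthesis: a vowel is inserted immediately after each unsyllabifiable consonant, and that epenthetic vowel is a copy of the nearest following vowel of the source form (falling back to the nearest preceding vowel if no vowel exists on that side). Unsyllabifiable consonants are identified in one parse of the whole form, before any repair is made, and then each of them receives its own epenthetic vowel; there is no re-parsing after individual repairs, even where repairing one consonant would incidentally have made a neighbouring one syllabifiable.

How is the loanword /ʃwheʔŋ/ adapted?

ʃeweheʔŋe

The consonants /ʃ/, /w/, /ŋ/ cannot be parsed into a legal (C)V(C) syllable (at most one coda consonant is licensed; onsets are limited to one consonant).
Each unlicensed consonant becomes the onset of a new syllable: /ʃ/ → /ʃe/, /w/ → /we/, /ŋ/ → /ŋe/.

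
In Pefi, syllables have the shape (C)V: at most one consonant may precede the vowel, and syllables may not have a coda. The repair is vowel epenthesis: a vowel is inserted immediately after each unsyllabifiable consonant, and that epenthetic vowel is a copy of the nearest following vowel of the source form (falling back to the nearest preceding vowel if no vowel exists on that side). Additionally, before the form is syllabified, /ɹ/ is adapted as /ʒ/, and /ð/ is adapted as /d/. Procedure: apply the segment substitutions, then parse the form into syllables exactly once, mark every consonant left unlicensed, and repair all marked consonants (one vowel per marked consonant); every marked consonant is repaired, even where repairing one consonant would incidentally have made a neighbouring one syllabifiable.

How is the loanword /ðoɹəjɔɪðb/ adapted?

Substitution: /ð/ → /d/, /ɹ/ → /ʒ/, giving /doʒəjɔɪdb/.
Syllabifying with onset maximization leaves /d/, /b/ stranded (no codas are permitted; onsets are limited to one consonant).
Epenthesis after each stranded consonant: /d/ → /dɪ/, /b/ → /bɪ/.

doʒəjɔɪdɪbɪ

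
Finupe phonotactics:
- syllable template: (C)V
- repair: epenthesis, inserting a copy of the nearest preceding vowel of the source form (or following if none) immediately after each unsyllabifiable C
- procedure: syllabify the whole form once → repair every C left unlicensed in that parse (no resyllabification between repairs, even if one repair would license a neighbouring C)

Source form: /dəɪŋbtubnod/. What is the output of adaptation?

Syllabifying with onset maximization leaves /ŋ/, /b/, /b/, /d/ stranded (no codas are permitted; onsets are limited to one consonant).
Epenthesis after each stranded consonant: /ŋ/ → /ŋɪ/, /b/ → /bɪ/, /b/ → /bu/, /d/ → /do/.

dəɪŋɪbɪtubunodo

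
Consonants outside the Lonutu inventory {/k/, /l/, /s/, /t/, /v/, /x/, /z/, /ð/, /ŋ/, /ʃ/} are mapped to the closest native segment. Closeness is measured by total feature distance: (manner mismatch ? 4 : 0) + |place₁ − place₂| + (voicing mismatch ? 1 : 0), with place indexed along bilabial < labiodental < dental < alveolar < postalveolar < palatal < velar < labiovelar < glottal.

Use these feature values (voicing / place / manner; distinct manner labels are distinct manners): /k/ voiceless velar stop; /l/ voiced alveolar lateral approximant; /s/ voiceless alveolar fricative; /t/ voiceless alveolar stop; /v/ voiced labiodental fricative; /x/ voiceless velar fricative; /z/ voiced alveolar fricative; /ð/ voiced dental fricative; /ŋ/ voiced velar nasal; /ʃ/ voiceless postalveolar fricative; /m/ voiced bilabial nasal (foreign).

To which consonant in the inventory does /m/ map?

/v/ is closest: manner differs (nasal→fricative, +4), place distance 1 (bilabial→labiodental), same voicing; total 5. Next closest is /ð/ at distance 6.

v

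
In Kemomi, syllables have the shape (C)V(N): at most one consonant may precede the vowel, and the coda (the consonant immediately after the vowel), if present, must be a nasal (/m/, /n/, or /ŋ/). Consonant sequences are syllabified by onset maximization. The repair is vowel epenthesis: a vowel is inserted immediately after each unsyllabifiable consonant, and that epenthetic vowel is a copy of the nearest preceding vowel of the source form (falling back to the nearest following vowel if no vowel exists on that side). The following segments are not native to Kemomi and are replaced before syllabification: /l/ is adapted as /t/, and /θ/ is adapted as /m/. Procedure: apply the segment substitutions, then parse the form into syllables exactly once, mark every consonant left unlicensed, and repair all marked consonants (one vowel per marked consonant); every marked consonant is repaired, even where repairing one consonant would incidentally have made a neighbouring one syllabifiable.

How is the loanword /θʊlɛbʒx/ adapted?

Substitution: /θ/ → /m/, /l/ → /t/, giving /mʊtɛbʒx/.
Under (C)V(N), the unsyllabifiable consonants are /b/, /ʒ/, /x/ (only a nasal (/m/, /n/, or /ŋ/) is licensed in coda position; onsets are limited to one consonant).
Each unlicensed consonant becomes the onset of a new syllable: /b/ → /bɛ/, /ʒ/ → /ʒɛ/, /x/ → /xɛ/.

mʊtɛbɛʒɛxɛ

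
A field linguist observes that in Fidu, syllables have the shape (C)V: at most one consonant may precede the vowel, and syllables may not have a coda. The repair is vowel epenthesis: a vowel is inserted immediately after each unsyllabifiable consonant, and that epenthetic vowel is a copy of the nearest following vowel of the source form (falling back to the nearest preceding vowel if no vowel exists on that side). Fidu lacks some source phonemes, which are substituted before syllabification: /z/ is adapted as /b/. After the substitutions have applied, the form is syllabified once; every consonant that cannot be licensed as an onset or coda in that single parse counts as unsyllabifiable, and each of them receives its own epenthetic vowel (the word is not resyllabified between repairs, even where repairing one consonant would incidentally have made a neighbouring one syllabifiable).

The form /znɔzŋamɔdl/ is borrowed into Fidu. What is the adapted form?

Substitution: /z/ → /b/, giving /bnɔbŋamɔdl/.
Syllabifying with onset maximization leaves /b/, /b/, /d/, /l/ stranded (no codas are permitted; onsets are limited to one consonant).
Epenthesis after each stranded consonant: /b/ → /bɔ/, /b/ → /ba/, /d/ → /dɔ/, /l/ → /lɔ/.

bɔnɔbaŋamɔdɔlɔ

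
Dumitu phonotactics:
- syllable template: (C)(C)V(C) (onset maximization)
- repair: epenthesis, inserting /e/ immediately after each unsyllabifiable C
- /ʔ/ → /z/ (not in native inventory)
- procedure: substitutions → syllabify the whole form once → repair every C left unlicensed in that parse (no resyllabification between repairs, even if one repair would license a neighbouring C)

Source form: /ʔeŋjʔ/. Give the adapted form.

zeŋjeze

Substitution: /ʔ/ → /z/, giving /zeŋjz/.
Syllabifying with onset maximization leaves /j/, /z/ stranded (at most one coda consonant is licensed; onsets may contain at most 2 consonants).
Epenthesis after each stranded consonant: /j/ → /je/, /z/ → /ze/.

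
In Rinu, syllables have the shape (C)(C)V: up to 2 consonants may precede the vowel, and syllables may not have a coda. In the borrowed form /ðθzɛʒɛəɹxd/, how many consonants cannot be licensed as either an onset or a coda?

4

Under (C)(C)V, the unsyllabifiable consonants are /ð/, /ɹ/, /x/, /d/ (no codas are permitted; onsets may contain at most 2 consonants).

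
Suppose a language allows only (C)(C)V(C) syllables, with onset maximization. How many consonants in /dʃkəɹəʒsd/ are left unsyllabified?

3

The consonants /d/, /s/, /d/ cannot be parsed into a legal (C)(C)V(C) syllable (at most one coda consonant is licensed; onsets may contain at most 2 consonants).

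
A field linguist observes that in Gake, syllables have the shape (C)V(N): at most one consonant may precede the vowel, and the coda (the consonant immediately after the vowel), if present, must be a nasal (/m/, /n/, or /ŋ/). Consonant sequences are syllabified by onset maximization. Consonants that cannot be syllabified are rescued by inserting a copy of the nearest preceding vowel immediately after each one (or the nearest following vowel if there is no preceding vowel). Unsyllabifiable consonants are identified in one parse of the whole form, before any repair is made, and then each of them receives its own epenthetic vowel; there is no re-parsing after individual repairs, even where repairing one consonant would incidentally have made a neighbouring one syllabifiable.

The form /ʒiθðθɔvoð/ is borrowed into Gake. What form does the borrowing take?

Syllabifying with onset maximization leaves /θ/, /ð/, /ð/ stranded (only a nasal (/m/, /n/, or /ŋ/) is licensed in coda position; onsets are limited to one consonant).
Each unlicensed consonant becomes the onset of a new syllable: /θ/ → /θi/, /ð/ → /ði/, /ð/ → /ðo/.

ʒiθiðiθɔvoðo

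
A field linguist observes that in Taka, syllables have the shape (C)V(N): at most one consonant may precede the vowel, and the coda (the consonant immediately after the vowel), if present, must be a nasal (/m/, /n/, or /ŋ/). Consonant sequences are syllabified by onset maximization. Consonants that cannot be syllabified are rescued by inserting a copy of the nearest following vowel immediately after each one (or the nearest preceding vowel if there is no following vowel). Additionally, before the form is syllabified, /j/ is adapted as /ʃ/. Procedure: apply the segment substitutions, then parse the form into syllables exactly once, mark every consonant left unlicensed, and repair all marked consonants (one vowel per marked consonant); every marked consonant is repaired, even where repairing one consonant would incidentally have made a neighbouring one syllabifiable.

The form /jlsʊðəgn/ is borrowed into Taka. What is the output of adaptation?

ʃʊlʊsʊðəgənə

Substitution: /j/ → /ʃ/, giving /ʃlsʊðəgn/.
The consonants /ʃ/, /l/, /g/, /n/ cannot be parsed into a legal (C)V(N) syllable (only a nasal (/m/, /n/, or /ŋ/) is licensed in coda position; onsets are limited to one consonant).
Each unlicensed consonant becomes the onset of a new syllable: /ʃ/ → /ʃʊ/, /l/ → /lʊ/, /g/ → /gə/, /n/ → /nə/.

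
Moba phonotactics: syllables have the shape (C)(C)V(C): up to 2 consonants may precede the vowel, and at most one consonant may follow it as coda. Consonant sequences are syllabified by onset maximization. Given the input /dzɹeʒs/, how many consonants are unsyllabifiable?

Under (C)(C)V(C), the unsyllabifiable consonants are /d/, /s/ (at most one coda consonant is licensed; onsets may contain at most 2 consonants).

2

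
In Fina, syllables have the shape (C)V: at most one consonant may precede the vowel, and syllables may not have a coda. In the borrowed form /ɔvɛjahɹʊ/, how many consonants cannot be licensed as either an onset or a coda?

Syllabifying with onset maximization leaves /h/ stranded (no codas are permitted; onsets are limited to one consonant).

1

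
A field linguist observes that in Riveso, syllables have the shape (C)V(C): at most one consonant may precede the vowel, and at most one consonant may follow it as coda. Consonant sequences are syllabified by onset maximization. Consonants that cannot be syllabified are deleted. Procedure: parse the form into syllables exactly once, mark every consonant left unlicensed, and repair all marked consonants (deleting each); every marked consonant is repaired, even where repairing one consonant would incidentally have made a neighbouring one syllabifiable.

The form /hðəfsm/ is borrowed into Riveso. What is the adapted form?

ðəf

Under (C)V(C), the unsyllabifiable consonants are /h/, /s/, /m/ (at most one coda consonant is licensed; onsets are limited to one consonant).
Deletion applies to /h/, /s/, /m/.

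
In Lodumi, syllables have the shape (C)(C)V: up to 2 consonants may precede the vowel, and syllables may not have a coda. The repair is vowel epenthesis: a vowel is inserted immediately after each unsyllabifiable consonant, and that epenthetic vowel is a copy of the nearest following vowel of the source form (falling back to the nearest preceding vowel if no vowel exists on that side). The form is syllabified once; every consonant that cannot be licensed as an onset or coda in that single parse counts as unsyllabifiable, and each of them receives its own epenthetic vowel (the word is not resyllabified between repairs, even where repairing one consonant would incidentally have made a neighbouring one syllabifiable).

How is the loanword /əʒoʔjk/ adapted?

Syllabifying with onset maximization leaves /ʔ/, /j/, /k/ stranded (no codas are permitted; onsets may contain at most 2 consonants).
Inserting the epenthetic vowel yields /ʔ/ → /ʔo/, /j/ → /jo/, /k/ → /ko/.

əʒoʔojoko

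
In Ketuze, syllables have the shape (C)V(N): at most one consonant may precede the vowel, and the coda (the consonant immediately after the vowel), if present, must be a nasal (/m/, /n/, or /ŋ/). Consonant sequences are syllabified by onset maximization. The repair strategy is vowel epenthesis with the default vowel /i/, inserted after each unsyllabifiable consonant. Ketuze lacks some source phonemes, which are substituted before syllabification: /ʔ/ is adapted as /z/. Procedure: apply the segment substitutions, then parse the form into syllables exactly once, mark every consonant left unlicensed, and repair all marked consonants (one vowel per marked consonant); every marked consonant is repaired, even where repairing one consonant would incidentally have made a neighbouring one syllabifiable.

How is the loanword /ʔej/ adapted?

zeji

Substitution: /ʔ/ → /z/, giving /zej/.
Syllabifying with onset maximization leaves /j/ stranded (only a nasal (/m/, /n/, or /ŋ/) is licensed in coda position; onsets are limited to one consonant).
Inserting the epenthetic vowel yields /j/ → /ji/.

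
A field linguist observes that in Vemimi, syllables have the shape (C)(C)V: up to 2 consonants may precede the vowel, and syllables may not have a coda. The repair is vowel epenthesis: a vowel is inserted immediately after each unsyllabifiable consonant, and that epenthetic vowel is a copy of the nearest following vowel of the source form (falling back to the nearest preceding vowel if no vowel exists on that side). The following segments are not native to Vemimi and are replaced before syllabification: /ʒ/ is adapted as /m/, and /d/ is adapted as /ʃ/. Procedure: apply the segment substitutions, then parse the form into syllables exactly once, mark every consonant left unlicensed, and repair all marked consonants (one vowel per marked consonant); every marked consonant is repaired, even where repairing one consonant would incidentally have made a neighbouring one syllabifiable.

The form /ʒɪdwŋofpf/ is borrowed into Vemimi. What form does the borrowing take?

Substitution: /ʒ/ → /m/, /d/ → /ʃ/, giving /mɪʃwŋofpf/.
The consonants /ʃ/, /f/, /p/, /f/ cannot be parsed into a legal (C)(C)V syllable (no codas are permitted; onsets may contain at most 2 consonants).
Inserting the epenthetic vowel yields /ʃ/ → /ʃo/, /f/ → /fo/, /p/ → /po/, /f/ → /fo/.

mɪʃowŋofopofo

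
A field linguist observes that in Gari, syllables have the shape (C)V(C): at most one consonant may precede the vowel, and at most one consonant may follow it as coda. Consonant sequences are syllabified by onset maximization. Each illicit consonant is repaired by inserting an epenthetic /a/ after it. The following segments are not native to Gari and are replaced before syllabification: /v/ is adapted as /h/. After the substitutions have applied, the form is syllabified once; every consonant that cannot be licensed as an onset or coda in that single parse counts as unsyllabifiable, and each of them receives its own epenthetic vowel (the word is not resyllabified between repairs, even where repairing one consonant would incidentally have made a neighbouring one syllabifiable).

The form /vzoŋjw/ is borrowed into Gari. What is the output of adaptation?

hazoŋjawa

Substitution: /v/ → /h/, giving /hzoŋjw/.
The consonants /h/, /j/, /w/ cannot be parsed into a legal (C)V(C) syllable (at most one coda consonant is licensed; onsets are limited to one consonant).
Epenthesis after each stranded consonant: /h/ → /ha/, /j/ → /ja/, /w/ → /wa/.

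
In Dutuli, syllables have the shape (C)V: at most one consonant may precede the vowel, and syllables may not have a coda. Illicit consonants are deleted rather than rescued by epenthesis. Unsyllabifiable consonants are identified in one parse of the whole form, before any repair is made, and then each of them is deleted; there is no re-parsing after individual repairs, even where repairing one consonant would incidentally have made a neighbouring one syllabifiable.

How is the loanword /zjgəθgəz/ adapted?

Under (C)V, the unsyllabifiable consonants are /z/, /j/, /θ/, /z/ (no codas are permitted; onsets are limited to one consonant).
Each unlicensed consonant is deleted: /z/, /j/, /θ/, /z/.

gəgə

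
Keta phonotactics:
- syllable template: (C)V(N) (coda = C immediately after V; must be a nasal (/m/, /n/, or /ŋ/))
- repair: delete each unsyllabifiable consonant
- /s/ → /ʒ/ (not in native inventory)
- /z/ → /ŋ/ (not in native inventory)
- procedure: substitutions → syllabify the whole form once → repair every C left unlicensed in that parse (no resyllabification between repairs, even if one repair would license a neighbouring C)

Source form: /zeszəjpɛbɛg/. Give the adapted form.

ŋeŋəpɛbɛ

Substitution: /z/ → /ŋ/, /s/ → /ʒ/, giving /ŋeʒŋəjpɛbɛg/.
Syllabifying with onset maximization leaves /ʒ/, /j/, /g/ stranded (only a nasal (/m/, /n/, or /ŋ/) is licensed in coda position; onsets are limited to one consonant).
Each unlicensed consonant is deleted: /ʒ/, /j/, /g/.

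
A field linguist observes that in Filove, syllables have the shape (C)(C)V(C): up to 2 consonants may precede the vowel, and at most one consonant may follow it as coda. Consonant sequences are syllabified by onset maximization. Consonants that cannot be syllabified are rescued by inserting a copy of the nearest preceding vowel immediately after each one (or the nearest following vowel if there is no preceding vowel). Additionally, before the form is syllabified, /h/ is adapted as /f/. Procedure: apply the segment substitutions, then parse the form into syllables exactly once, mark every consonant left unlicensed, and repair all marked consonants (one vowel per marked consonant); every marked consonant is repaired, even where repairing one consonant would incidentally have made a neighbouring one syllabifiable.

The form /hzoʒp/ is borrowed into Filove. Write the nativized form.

fzoʒpo

Substitution: /h/ → /f/, giving /fzoʒp/.
Syllabifying with onset maximization leaves /p/ stranded (at most one coda consonant is licensed; onsets may contain at most 2 consonants).
Inserting the epenthetic vowel yields /p/ → /po/.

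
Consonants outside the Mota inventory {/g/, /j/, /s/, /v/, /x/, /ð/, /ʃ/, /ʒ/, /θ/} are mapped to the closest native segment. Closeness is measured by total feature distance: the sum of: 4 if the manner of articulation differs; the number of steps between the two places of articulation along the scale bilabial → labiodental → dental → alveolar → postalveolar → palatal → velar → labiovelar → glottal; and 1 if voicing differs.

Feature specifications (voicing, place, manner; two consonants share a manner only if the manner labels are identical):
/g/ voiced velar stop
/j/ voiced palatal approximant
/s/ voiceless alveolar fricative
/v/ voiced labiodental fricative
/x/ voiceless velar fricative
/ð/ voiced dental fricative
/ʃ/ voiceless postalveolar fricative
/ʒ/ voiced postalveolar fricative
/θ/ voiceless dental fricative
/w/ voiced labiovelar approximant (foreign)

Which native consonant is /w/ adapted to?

/j/ is closest: same manner (approximant), place distance 2 (labiovelar→palatal), same voicing; total 2. Next closest is /g/ at distance 5.

j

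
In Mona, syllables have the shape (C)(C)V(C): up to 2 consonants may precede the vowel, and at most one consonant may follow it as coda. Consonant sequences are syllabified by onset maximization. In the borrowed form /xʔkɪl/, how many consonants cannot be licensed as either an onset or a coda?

1

The consonants /x/ cannot be parsed into a legal (C)(C)V(C) syllable (at most one coda consonant is licensed; onsets may contain at most 2 consonants).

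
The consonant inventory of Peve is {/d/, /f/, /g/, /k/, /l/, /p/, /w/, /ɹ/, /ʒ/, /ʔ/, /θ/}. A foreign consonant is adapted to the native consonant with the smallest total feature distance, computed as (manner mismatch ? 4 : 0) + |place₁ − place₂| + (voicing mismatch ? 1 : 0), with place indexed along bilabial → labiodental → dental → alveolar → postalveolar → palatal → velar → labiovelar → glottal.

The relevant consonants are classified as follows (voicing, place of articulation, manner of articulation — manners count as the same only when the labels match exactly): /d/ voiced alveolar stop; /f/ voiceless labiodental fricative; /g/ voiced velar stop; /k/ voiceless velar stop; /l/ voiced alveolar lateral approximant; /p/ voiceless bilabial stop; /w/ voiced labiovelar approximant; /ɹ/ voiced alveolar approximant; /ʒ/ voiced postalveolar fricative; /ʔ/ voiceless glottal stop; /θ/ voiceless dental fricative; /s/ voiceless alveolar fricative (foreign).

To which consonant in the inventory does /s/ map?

θ

/θ/ is closest: same manner (fricative), place distance 1 (alveolar→dental), same voicing; total 1. Next closest is /f/ at distance 2.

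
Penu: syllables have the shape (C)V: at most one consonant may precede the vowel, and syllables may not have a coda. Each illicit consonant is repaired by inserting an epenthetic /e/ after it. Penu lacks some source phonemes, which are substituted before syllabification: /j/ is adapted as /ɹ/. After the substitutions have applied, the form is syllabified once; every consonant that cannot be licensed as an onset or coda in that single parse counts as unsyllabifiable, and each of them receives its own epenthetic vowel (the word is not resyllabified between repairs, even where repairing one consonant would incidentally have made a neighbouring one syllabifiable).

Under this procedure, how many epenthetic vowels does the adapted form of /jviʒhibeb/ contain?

After substitution the input is /ɹviʒhibeb/.
The unsyllabifiable consonants are /ɹ/, /ʒ/, /b/; each receives one epenthetic vowel.

3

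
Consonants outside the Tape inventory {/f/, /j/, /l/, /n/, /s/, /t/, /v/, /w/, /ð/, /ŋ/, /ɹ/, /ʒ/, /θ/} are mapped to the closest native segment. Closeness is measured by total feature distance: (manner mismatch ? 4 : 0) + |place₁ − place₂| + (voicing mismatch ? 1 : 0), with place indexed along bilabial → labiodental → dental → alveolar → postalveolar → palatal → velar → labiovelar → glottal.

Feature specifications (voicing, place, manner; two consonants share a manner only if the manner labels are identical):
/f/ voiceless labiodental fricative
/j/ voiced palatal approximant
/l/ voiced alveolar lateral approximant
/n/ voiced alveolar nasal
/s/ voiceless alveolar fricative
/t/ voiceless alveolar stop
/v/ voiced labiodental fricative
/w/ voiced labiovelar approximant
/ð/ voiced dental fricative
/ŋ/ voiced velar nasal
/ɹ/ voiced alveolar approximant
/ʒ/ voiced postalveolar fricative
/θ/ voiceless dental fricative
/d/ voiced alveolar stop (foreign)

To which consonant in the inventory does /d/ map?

/t/ is closest: same manner (stop), place distance 0 (alveolar→alveolar), voicing differs (+1); total 1. Next closest is /l/ at distance 4.

t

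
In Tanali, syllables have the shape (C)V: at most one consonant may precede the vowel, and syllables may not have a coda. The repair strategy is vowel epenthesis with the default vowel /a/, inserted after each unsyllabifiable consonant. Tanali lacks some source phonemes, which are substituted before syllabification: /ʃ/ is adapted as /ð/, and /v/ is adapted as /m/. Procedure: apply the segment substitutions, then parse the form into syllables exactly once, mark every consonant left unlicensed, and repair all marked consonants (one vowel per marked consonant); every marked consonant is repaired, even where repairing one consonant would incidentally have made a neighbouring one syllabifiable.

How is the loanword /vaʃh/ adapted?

maðaha

Substitution: /v/ → /m/, /ʃ/ → /ð/, giving /maðh/.
Syllabifying with onset maximization leaves /ð/, /h/ stranded (no codas are permitted; onsets are limited to one consonant).
Inserting the epenthetic vowel yields /ð/ → /ða/, /h/ → /ha/.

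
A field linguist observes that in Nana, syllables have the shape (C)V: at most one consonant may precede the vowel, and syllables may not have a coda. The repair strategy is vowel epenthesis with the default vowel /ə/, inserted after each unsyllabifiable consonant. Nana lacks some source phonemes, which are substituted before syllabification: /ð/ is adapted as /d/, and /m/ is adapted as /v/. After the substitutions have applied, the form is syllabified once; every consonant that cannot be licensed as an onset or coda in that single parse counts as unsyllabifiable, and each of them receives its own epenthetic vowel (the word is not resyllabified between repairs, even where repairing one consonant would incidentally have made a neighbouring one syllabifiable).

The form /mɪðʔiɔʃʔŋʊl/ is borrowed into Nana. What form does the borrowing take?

Substitution: /m/ → /v/, /ð/ → /d/, giving /vɪdʔiɔʃʔŋʊl/.
The consonants /d/, /ʃ/, /ʔ/, /l/ cannot be parsed into a legal (C)V syllable (no codas are permitted; onsets are limited to one consonant).
Each unlicensed consonant becomes the onset of a new syllable: /d/ → /də/, /ʃ/ → /ʃə/, /ʔ/ → /ʔə/, /l/ → /lə/.

vɪdəʔiɔʃəʔəŋʊlə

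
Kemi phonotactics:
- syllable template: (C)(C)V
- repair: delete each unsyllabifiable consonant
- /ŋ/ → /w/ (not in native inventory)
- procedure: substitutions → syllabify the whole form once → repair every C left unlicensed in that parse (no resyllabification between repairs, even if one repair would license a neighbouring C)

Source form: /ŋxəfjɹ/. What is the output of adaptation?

Substitution: /ŋ/ → /w/, giving /wxəfjɹ/.
Syllabifying with onset maximization leaves /f/, /j/, /ɹ/ stranded (no codas are permitted; onsets may contain at most 2 consonants).
Deletion applies to /f/, /j/, /ɹ/.

wxə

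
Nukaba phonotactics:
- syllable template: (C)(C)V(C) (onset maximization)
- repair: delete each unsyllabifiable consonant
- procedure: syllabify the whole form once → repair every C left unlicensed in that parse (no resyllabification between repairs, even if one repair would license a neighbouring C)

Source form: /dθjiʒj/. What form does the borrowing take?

The consonants /d/, /j/ cannot be parsed into a legal (C)(C)V(C) syllable (at most one coda consonant is licensed; onsets may contain at most 2 consonants).
Deleting the stranded consonants removes /d/, /j/.

θjiʒ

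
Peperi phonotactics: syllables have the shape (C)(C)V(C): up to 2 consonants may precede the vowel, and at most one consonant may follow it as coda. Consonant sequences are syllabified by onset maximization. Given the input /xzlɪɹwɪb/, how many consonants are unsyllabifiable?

1

The consonants /x/ cannot be parsed into a legal (C)(C)V(C) syllable (at most one coda consonant is licensed; onsets may contain at most 2 consonants).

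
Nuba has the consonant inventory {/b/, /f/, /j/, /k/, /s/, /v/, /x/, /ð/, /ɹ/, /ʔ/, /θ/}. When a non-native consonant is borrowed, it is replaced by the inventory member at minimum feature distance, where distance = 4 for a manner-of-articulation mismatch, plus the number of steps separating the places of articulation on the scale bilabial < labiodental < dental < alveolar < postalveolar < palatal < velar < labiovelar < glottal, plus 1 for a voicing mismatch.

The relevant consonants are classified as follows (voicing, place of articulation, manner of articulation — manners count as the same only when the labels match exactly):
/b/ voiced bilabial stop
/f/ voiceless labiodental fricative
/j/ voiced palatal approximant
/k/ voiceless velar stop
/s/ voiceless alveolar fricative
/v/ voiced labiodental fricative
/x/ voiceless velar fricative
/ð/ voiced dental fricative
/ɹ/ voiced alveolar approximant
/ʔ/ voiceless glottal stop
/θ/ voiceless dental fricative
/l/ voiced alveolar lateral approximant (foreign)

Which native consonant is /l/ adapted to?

ɹ

/ɹ/ is closest: manner differs (lateral approximant→approximant, +4), place distance 0 (alveolar→alveolar), same voicing; total 4. Next closest is /s/ at distance 5.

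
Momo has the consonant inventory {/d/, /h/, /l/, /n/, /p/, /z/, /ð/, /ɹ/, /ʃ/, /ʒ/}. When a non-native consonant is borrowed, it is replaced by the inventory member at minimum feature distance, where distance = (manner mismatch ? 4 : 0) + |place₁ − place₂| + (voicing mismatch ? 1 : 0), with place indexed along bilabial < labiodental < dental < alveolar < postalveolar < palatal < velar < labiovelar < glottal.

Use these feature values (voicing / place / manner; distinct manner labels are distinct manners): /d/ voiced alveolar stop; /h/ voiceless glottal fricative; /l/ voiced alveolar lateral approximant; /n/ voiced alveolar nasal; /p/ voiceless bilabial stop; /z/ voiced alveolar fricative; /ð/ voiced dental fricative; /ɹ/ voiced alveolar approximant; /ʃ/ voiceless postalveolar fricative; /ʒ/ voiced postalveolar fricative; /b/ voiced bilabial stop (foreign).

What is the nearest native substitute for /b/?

/p/ is closest: same manner (stop), place distance 0 (bilabial→bilabial), voicing differs (+1); total 1. Next closest is /d/ at distance 3.

p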